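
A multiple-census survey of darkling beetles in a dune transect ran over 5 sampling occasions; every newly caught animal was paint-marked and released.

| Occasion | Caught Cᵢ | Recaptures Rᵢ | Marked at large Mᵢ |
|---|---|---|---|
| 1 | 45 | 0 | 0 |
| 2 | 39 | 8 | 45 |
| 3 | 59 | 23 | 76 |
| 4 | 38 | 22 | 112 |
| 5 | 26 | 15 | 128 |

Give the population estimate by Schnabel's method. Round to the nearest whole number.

N ≈ 203

Σ MᵢCᵢ = 0·45 + 45·39 + 76·59 + 112·38 + 128·26 = 0 + 1755 + 4484 + 4256 + 3328 = 13823
Σ Rᵢ = 0 + 8 + 23 + 22 + 15 = 68
N̂ = 13823 / 68 ≈ 203.3 → 203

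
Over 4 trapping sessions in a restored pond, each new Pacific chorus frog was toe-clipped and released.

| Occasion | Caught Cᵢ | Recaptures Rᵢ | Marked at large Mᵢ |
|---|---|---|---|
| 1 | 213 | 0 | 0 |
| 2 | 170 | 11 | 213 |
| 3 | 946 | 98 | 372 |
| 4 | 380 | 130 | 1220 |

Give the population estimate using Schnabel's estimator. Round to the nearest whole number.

N ≈ 3564

Σ MᵢCᵢ = 0·213 + 213·170 + 372·946 + 1220·380 = 0 + 36210 + 351912 + 463600 = 851722
Σ Rᵢ = 0 + 11 + 98 + 130 = 239
N̂ = 851722 / 239 ≈ 3563.7 → 3564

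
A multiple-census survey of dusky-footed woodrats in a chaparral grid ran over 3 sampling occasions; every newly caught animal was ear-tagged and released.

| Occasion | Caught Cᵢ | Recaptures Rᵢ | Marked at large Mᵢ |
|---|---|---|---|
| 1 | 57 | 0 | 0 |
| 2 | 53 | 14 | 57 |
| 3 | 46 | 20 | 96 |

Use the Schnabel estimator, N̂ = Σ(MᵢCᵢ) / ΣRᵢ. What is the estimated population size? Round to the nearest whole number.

N ≈ 219

Σ MᵢCᵢ = 0·57 + 57·53 + 96·46 = 0 + 3021 + 4416 = 7437
Σ Rᵢ = 0 + 14 + 20 = 34
N̂ = 7437 / 34 ≈ 218.7 → 219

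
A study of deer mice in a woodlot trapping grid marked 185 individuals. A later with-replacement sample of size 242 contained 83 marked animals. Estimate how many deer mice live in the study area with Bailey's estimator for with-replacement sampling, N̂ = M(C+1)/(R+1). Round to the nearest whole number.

N ≈ 535

N̂ = 185·(242+1)/(83+1) = 185·243/84 = 44955/84 ≈ 535.2 → 535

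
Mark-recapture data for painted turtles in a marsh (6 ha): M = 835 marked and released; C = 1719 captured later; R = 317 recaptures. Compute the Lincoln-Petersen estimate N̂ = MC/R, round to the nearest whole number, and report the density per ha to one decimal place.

density ≈ 754.7 painted turtles per ha

N̂ = 835·1719/317 = 1435365/317 ≈ 4528.0 → 4528
Density = N̂ / area = 4528 / 6 ≈ 754.67 → 754.7 per ha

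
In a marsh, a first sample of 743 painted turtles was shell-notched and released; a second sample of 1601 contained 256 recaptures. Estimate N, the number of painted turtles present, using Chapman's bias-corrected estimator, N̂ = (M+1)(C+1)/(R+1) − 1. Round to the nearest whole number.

N̂ = (743+1)(1601+1)/(256+1) − 1 = 744·1602/257 − 1
= 1191888/257 − 1 ≈ 4637.7 − 1 ≈ 4636.7 → 4637

N ≈ 4637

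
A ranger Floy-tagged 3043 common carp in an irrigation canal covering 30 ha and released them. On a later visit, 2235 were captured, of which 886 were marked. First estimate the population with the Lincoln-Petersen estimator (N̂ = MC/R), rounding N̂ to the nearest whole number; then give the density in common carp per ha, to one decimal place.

N̂ = 3043·2235/886 = 6801105/886 ≈ 7676.2 → 7676
Density = N̂ / area = 7676 / 30 ≈ 255.87 → 255.9 per ha

density ≈ 255.9 common carp per ha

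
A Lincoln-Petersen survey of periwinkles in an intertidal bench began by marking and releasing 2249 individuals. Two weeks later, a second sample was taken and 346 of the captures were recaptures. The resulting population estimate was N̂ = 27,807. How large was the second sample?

C = 4278

From N = M·C/R: C = N·R / M = 27807·346 / 2249 = 9621222 / 2249 = 4278.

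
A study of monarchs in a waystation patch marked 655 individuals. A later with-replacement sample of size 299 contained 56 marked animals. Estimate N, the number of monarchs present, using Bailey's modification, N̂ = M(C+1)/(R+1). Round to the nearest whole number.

N̂ = 655·(299+1)/(56+1) = 655·300/57 = 196500/57 ≈ 3447.4 → 3447

N ≈ 3447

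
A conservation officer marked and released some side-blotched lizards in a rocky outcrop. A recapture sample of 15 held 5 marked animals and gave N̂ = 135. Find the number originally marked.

M = 45

From N = M·C/R: M = N·R / C = 135·5 / 15 = 675 / 15 = 45.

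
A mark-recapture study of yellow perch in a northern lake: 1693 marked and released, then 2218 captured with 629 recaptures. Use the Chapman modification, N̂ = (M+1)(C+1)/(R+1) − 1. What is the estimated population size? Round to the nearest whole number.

N ≈ 5966

N̂ = (1693+1)(2218+1)/(629+1) − 1 = 1694·2219/630 − 1
= 3758986/630 − 1 ≈ 5966.6 − 1 ≈ 5965.6 → 5966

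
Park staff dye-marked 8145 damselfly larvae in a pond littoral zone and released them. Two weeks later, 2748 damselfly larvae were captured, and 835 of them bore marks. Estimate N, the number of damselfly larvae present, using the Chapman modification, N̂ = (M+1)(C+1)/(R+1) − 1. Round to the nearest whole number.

N̂ = (8145+1)(2748+1)/(835+1) − 1 = 8146·2749/836 − 1
= 22393354/836 − 1 ≈ 26786.3 − 1 ≈ 26785.3 → 26785

N ≈ 26,785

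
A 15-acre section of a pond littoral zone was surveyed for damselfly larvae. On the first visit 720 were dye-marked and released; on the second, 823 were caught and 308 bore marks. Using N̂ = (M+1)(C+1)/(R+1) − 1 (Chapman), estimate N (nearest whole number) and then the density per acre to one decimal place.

N̂ = 721·824/309 − 1 = 594104/309 − 1 ≈ 1921.7 → 1922
Density = N̂ / area = 1922 / 15 ≈ 128.13 → 128.1 per acre

density ≈ 128.1 damselfly larvae per acre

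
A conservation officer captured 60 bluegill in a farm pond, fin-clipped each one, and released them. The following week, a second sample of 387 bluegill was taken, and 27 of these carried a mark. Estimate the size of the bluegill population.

The marked fraction in the recapture sample should equal the marked fraction in the population: 27/387 = 60/N.
N = (60 × 387) / 27 = 23220 / 27 = 860

N = 860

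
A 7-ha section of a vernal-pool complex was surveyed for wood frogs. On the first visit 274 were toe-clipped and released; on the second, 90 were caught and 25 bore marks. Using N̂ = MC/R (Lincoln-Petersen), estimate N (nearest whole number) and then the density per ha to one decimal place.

N̂ = 274·90/25 = 24660/25 ≈ 986.4 → 986
Density = N̂ / area = 986 / 7 ≈ 140.86 → 140.9 per ha

density ≈ 140.9 wood frogs per ha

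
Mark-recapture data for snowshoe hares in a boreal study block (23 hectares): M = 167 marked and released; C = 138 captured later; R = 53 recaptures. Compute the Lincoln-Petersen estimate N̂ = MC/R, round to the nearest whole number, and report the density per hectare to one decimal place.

N̂ = 167·138/53 = 23046/53 ≈ 434.8 → 435
Density = N̂ / area = 435 / 23 ≈ 18.91 → 18.9 per hectare

density ≈ 18.9 snowshoe hares per hectare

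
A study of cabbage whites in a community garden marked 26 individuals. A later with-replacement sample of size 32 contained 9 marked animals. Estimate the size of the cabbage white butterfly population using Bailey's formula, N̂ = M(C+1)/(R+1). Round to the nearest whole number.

N ≈ 86

N̂ = 26·(32+1)/(9+1) = 26·33/10 = 858/10 ≈ 85.8 → 86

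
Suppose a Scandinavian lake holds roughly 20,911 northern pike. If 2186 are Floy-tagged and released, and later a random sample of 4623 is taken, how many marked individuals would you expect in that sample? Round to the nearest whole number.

expected recaptures ≈ 483

The marked fraction of the population is 2186/20911, so in a sample of 4623 expect C·(M/N) marked.
E[R] = 2186 × 4623 / 20911 = 10105878 / 20911 ≈ 483.3 → 483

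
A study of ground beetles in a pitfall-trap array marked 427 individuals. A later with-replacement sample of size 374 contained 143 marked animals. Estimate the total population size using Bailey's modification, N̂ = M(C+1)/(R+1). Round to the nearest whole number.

N ≈ 1112

N̂ = 427·(374+1)/(143+1) = 427·375/144 = 160125/144 ≈ 1112.0 → 1112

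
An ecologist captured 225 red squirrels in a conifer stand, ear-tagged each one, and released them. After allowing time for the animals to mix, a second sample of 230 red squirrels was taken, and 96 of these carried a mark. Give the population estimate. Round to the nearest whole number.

N ≈ 539

N = (225 × 230) / 96 = 51750 / 96 ≈ 539.1 → 539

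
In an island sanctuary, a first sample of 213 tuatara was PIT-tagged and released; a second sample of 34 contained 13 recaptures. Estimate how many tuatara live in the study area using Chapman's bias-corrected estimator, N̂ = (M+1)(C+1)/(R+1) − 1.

N̂ = (213+1)(34+1)/(13+1) − 1 = 214·35/14 − 1
= 7490/14 − 1 = 535 − 1 = 534

N = 534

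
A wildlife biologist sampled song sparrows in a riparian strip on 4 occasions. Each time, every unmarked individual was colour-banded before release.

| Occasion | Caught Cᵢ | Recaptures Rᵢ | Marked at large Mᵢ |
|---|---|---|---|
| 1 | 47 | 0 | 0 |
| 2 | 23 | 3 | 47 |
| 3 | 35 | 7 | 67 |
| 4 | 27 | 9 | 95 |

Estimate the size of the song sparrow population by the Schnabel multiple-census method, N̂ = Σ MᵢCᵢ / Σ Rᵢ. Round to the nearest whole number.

Σ MᵢCᵢ = 0·47 + 47·23 + 67·35 + 95·27 = 0 + 1081 + 2345 + 2565 = 5991
Σ Rᵢ = 0 + 3 + 7 + 9 = 19
N̂ = 5991 / 19 ≈ 315.3 → 315

N ≈ 315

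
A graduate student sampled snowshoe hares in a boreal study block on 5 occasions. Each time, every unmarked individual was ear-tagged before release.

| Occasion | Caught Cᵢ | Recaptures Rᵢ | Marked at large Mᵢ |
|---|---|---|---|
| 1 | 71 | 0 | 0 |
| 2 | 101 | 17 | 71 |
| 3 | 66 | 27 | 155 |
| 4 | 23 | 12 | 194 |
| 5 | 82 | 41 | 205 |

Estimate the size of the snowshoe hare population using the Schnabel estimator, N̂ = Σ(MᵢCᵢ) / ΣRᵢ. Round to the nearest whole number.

Σ MᵢCᵢ = 0·71 + 71·101 + 155·66 + 194·23 + 205·82 = 0 + 7171 + 10230 + 4462 + 16810 = 38673
Σ Rᵢ = 0 + 17 + 27 + 12 + 41 = 97
N̂ = 38673 / 97 ≈ 398.7 → 399

N ≈ 399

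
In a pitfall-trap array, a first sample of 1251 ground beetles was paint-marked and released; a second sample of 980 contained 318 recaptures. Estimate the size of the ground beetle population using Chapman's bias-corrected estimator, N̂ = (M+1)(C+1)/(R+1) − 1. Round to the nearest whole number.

N ≈ 3849

N̂ = (1251+1)(980+1)/(318+1) − 1 = 1252·981/319 − 1
= 1228212/319 − 1 ≈ 3850.2 − 1 ≈ 3849.2 → 3849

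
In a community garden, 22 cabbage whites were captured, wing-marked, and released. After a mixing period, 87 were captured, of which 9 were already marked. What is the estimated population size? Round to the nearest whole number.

N ≈ 213

N = (22 × 87) / 9 = 1914 / 9 ≈ 212.7 → 213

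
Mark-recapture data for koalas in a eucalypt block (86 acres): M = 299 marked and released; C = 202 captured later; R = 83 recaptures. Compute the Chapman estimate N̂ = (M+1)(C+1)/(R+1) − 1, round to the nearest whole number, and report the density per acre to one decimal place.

N̂ = 300·203/84 − 1 = 60900/84 − 1 = 724
Density = N̂ / area = 724 / 86 ≈ 8.42 → 8.4 per acre

density ≈ 8.4 koalas per acre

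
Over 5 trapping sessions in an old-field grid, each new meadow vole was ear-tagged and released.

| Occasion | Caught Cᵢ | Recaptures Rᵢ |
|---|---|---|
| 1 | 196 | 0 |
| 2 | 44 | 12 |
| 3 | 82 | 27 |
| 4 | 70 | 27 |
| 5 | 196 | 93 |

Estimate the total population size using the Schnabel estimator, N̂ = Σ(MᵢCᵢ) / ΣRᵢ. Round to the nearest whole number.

N ≈ 698

Marked at large before each occasion: Mᵢ = Σⱼ<ᵢ (Cⱼ − Rⱼ) → M1=0, M2=196, M3=228, M4=283, M5=326
Σ MᵢCᵢ = 0·196 + 196·44 + 228·82 + 283·70 + 326·196 = 0 + 8624 + 18696 + 19810 + 63896 = 111026
Σ Rᵢ = 0 + 12 + 27 + 27 + 93 = 159
N̂ = 111026 / 159 ≈ 698.3 → 698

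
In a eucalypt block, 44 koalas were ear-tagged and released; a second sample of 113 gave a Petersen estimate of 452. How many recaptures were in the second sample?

R = 11

From N = M·C/R: R = M·C / N = 44·113 / 452 = 4972 / 452 = 11.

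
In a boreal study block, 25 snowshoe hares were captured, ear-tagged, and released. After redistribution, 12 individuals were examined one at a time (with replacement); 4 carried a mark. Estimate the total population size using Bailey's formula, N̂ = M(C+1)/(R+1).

N = 65

N̂ = 25·(12+1)/(4+1) = 25·13/5 = 325/5 = 65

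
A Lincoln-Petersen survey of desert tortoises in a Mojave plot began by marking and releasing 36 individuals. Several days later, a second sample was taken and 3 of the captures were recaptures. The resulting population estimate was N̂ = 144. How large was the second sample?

C = 12

From N = M·C/R: C = N·R / M = 144·3 / 36 = 432 / 36 = 12.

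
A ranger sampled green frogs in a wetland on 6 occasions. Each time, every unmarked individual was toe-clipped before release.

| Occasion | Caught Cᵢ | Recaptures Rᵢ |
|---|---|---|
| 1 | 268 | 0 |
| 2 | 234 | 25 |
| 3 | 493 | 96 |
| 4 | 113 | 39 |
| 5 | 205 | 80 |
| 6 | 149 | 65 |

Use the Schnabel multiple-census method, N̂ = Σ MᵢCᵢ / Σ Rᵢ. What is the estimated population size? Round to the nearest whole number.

N ≈ 2462

Marked at large before each occasion: Mᵢ = Σⱼ<ᵢ (Cⱼ − Rⱼ) → M1=0, M2=268, M3=477, M4=874, M5=948, M6=1073
Σ MᵢCᵢ = 0·268 + 268·234 + 477·493 + 874·113 + 948·205 + 1073·149 = 0 + 62712 + 235161 + 98762 + 194340 + 159877 = 750852
Σ Rᵢ = 0 + 25 + 96 + 39 + 80 + 65 = 305
N̂ = 750852 / 305 ≈ 2461.8 → 2462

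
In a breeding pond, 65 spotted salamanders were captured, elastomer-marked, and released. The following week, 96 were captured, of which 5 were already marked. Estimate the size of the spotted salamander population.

N = 1248

N = (65 × 96) / 5 = 6240 / 5 = 1248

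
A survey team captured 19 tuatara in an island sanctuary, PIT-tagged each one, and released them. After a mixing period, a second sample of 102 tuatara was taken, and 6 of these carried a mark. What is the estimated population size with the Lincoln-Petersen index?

The marked fraction in the recapture sample should equal the marked fraction in the population: 6/102 = 19/N.
N = (19 × 102) / 6 = 1938 / 6 = 323

N = 323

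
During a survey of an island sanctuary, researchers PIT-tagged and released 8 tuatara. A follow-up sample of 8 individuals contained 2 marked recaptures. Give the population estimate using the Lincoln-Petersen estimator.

Lincoln-Petersen assumes M/N = R/C, so N = M·C / R.
N = (8 × 8) / 2 = 64 / 2 = 32

N = 32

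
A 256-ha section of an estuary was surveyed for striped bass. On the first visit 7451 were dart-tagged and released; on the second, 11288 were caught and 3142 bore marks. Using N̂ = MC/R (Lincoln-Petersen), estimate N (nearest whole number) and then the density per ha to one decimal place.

density ≈ 104.6 striped bass per ha

N̂ = 7451·11288/3142 = 84106888/3142 ≈ 26768.6 → 26769
Density = N̂ / area = 26769 / 256 ≈ 104.57 → 104.6 per ha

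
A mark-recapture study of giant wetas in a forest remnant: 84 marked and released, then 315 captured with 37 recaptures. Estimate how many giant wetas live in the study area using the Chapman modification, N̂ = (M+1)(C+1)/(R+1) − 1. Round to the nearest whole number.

N̂ = (84+1)(315+1)/(37+1) − 1 = 85·316/38 − 1
= 26860/38 − 1 ≈ 706.8 − 1 ≈ 705.8 → 706

N ≈ 706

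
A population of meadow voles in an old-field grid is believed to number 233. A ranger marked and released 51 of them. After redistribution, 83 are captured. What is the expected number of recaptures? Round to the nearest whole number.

expected recaptures ≈ 18

Expected recaptures E[R] = M·C / N.
E[R] = 51 × 83 / 233 = 4233 / 233 ≈ 18.2 → 18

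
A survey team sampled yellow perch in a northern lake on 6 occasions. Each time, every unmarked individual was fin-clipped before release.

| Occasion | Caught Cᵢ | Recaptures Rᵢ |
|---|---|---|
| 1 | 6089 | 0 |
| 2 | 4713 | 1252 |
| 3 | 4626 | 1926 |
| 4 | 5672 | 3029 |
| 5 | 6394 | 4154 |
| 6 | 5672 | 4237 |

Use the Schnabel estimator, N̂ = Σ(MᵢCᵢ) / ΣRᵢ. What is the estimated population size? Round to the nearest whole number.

Marked at large before each occasion: Mᵢ = Σⱼ<ᵢ (Cⱼ − Rⱼ) → M1=0, M2=6089, M3=9550, M4=12250, M5=14893, M6=17133
Σ MᵢCᵢ = 0·6089 + 6089·4713 + 9550·4626 + 12250·5672 + 14893·6394 + 17133·5672 = 0 + 28697457 + 44178300 + 69482000 + 95225842 + 97178376 = 334761975
Σ Rᵢ = 0 + 1252 + 1926 + 3029 + 4154 + 4237 = 14598
N̂ = 334761975 / 14598 ≈ 22932.0 → 22932

N ≈ 22,932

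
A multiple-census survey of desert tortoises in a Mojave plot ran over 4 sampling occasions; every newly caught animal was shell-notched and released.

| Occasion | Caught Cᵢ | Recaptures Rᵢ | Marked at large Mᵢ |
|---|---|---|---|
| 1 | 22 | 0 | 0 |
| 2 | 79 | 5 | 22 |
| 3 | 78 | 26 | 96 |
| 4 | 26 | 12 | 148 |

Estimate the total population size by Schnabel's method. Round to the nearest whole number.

Σ MᵢCᵢ = 0·22 + 22·79 + 96·78 + 148·26 = 0 + 1738 + 7488 + 3848 = 13074
Σ Rᵢ = 0 + 5 + 26 + 12 = 43
N̂ = 13074 / 43 ≈ 304.0 → 304

N ≈ 304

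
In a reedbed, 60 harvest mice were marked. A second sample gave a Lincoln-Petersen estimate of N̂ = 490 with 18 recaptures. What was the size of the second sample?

C = 147

From N = M·C/R: C = N·R / M = 490·18 / 60 = 8820 / 60 = 147.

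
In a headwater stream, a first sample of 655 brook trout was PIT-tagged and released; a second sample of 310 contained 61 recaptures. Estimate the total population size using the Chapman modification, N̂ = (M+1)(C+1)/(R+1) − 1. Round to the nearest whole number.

N ≈ 3290

N̂ = (655+1)(310+1)/(61+1) − 1 = 656·311/62 − 1
= 204016/62 − 1 ≈ 3290.6 − 1 ≈ 3289.6 → 3290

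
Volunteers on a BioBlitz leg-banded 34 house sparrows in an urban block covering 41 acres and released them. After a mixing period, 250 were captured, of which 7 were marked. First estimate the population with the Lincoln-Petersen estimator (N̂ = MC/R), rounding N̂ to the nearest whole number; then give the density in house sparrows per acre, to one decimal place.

density ≈ 29.6 house sparrows per acre

N̂ = 34·250/7 = 8500/7 ≈ 1214.3 → 1214
Density = N̂ / area = 1214 / 41 ≈ 29.61 → 29.6 per acre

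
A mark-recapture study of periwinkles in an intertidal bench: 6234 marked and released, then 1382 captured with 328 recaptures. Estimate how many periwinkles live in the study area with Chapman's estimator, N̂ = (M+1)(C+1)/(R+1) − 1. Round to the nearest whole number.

N ≈ 26,209

N̂ = (6234+1)(1382+1)/(328+1) − 1 = 6235·1383/329 − 1
= 8623005/329 − 1 ≈ 26209.7 − 1 ≈ 26208.7 → 26209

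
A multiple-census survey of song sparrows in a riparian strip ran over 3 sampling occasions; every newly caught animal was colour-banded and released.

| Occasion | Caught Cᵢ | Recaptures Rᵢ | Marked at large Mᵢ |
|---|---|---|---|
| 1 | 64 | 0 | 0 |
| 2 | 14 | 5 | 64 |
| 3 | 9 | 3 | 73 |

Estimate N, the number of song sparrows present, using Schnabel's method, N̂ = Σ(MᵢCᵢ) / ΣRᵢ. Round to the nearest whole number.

Σ MᵢCᵢ = 0·64 + 64·14 + 73·9 = 0 + 896 + 657 = 1553
Σ Rᵢ = 0 + 5 + 3 = 8
N̂ = 1553 / 8 ≈ 194.1 → 194

N ≈ 194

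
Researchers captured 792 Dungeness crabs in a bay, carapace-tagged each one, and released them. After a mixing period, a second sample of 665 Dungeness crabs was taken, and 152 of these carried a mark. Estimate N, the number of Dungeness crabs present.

N = 3465

N = (792 × 665) / 152 = 526680 / 152 = 3465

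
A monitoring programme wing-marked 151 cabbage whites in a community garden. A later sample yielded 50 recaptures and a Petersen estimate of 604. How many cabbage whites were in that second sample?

C = 200

From N = M·C/R: C = N·R / M = 604·50 / 151 = 30200 / 151 = 200.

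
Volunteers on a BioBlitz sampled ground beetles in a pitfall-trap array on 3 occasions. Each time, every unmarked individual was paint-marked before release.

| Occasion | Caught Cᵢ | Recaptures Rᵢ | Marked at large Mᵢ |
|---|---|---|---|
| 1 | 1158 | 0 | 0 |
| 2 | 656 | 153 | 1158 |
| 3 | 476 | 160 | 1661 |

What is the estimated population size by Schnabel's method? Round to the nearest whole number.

N ≈ 4953

Σ MᵢCᵢ = 0·1158 + 1158·656 + 1661·476 = 0 + 759648 + 790636 = 1550284
Σ Rᵢ = 0 + 153 + 160 = 313
N̂ = 1550284 / 313 ≈ 4953.0 → 4953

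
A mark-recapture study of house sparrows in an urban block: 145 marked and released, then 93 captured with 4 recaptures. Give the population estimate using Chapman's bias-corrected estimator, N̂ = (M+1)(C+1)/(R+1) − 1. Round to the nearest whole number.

N ≈ 2744

N̂ = (145+1)(93+1)/(4+1) − 1 = 146·94/5 − 1
= 13724/5 − 1 ≈ 2744.8 − 1 ≈ 2743.8 → 2744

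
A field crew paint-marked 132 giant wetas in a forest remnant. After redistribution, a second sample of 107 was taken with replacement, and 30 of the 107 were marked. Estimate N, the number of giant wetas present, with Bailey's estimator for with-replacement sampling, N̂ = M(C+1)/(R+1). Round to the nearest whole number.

N̂ = 132·(107+1)/(30+1) = 132·108/31 = 14256/31 ≈ 459.9 → 460

N ≈ 460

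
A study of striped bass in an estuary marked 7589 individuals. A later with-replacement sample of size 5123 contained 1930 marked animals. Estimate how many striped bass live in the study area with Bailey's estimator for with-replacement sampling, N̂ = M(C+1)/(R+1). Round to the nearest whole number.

N ≈ 20,138

N̂ = 7589·(5123+1)/(1930+1) = 7589·5124/1931 = 38886036/1931 ≈ 20137.8 → 20138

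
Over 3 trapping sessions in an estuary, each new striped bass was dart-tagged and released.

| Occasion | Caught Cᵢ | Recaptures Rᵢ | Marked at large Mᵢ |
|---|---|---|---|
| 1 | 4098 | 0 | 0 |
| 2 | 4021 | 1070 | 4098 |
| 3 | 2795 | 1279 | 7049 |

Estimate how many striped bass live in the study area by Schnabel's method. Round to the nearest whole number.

N ≈ 15,402

Σ MᵢCᵢ = 0·4098 + 4098·4021 + 7049·2795 = 0 + 16478058 + 19701955 = 36180013
Σ Rᵢ = 0 + 1070 + 1279 = 2349
N̂ = 36180013 / 2349 ≈ 15402.3 → 15402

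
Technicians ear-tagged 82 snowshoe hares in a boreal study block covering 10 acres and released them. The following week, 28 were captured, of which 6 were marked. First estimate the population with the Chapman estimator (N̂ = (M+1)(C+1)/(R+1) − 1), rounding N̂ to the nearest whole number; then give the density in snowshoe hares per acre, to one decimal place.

N̂ = 83·29/7 − 1 = 2407/7 − 1 ≈ 342.9 → 343
Density = N̂ / area = 343 / 10 ≈ 34.30 → 34.3 per acre

density ≈ 34.3 snowshoe hares per acre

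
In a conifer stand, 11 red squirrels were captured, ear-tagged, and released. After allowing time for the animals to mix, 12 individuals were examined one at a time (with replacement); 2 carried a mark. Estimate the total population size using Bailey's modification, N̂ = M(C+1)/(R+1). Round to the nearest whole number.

N̂ = 11·(12+1)/(2+1) = 11·13/3 = 143/3 ≈ 47.7 → 48

N ≈ 48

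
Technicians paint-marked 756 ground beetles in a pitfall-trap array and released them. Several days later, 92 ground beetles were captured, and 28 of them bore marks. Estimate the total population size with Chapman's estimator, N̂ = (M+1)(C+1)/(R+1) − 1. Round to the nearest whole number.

N̂ = (756+1)(92+1)/(28+1) − 1 = 757·93/29 − 1
= 70401/29 − 1 ≈ 2427.6 − 1 ≈ 2426.6 → 2427

N ≈ 2427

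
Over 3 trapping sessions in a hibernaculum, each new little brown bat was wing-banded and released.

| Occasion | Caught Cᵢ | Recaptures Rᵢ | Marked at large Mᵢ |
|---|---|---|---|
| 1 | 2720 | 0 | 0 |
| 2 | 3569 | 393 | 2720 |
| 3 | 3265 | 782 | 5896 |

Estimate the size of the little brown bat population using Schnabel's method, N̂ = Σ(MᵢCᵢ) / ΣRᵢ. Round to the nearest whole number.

N ≈ 24,645

Σ MᵢCᵢ = 0·2720 + 2720·3569 + 5896·3265 = 0 + 9707680 + 19250440 = 28958120
Σ Rᵢ = 0 + 393 + 782 = 1175
N̂ = 28958120 / 1175 ≈ 24645.2 → 24645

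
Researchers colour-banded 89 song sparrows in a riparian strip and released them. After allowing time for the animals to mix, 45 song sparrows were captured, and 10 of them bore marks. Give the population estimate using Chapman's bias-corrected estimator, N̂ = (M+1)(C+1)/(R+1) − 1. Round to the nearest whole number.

N̂ = (89+1)(45+1)/(10+1) − 1 = 90·46/11 − 1
= 4140/11 − 1 ≈ 376.4 − 1 ≈ 375.4 → 375

N ≈ 375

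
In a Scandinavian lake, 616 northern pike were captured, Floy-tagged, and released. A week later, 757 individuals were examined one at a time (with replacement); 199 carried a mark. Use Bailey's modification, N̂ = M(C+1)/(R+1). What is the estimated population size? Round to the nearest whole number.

N̂ = 616·(757+1)/(199+1) = 616·758/200 = 466928/200 ≈ 2334.6 → 2335

N ≈ 2335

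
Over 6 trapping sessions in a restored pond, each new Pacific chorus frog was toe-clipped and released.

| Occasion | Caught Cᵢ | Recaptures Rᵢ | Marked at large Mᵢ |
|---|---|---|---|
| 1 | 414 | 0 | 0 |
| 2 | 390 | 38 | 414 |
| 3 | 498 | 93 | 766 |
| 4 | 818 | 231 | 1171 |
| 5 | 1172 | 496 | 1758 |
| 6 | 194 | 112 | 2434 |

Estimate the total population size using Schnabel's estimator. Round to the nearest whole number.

Σ MᵢCᵢ = 0·414 + 414·390 + 766·498 + 1171·818 + 1758·1172 + 2434·194 = 0 + 161460 + 381468 + 957878 + 2060376 + 472196 = 4033378
Σ Rᵢ = 0 + 38 + 93 + 231 + 496 + 112 = 970
N̂ = 4033378 / 970 ≈ 4158.1 → 4158

N ≈ 4158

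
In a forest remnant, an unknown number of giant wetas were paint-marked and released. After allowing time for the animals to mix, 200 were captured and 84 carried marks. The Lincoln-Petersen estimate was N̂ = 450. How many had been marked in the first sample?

M = 189

From N = M·C/R: M = N·R / C = 450·84 / 200 = 37800 / 200 = 189.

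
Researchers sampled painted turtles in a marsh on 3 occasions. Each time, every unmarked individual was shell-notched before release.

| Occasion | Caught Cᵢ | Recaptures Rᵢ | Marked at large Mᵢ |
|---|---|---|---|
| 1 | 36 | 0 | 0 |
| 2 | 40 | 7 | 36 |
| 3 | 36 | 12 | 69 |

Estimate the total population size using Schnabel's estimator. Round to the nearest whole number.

Σ MᵢCᵢ = 0·36 + 36·40 + 69·36 = 0 + 1440 + 2484 = 3924
Σ Rᵢ = 0 + 7 + 12 = 19
N̂ = 3924 / 19 ≈ 206.5 → 207

N ≈ 207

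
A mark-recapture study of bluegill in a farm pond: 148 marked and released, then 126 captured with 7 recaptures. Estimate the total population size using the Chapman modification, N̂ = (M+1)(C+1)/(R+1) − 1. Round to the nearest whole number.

N ≈ 2364

N̂ = (148+1)(126+1)/(7+1) − 1 = 149·127/8 − 1
= 18923/8 − 1 ≈ 2365.4 − 1 ≈ 2364.4 → 2364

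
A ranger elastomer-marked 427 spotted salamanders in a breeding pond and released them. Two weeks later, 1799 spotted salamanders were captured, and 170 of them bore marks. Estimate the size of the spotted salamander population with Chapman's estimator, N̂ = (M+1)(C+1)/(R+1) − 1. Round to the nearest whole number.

N̂ = (427+1)(1799+1)/(170+1) − 1 = 428·1800/171 − 1
= 770400/171 − 1 ≈ 4505.3 − 1 ≈ 4504.3 → 4504

N ≈ 4504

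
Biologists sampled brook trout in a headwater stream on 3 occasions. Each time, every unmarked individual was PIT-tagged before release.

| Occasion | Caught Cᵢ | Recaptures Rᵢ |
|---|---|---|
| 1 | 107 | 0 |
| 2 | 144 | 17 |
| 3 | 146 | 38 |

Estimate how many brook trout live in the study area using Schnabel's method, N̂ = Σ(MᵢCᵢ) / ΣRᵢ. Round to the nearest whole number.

Marked at large before each occasion: Mᵢ = Σⱼ<ᵢ (Cⱼ − Rⱼ) → M1=0, M2=107, M3=234
Σ MᵢCᵢ = 0·107 + 107·144 + 234·146 = 0 + 15408 + 34164 = 49572
Σ Rᵢ = 0 + 17 + 38 = 55
N̂ = 49572 / 55 ≈ 901.3 → 901

N ≈ 901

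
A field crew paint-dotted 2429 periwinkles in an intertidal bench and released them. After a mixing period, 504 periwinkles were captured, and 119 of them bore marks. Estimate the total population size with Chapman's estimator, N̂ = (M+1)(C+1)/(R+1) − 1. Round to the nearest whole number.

N̂ = (2429+1)(504+1)/(119+1) − 1 = 2430·505/120 − 1
= 1227150/120 − 1 ≈ 10226.2 − 1 ≈ 10225.2 → 10225

N ≈ 10,225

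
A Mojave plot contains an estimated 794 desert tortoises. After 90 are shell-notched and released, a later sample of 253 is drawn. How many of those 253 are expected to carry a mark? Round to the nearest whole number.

Expected recaptures E[R] = M·C / N.
E[R] = 90 × 253 / 794 = 22770 / 794 ≈ 28.7 → 29

expected recaptures ≈ 29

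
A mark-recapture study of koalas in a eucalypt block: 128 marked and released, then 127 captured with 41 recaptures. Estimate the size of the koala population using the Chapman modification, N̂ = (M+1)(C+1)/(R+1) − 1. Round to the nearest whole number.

N̂ = (128+1)(127+1)/(41+1) − 1 = 129·128/42 − 1
= 16512/42 − 1 ≈ 393.1 − 1 ≈ 392.1 → 392

N ≈ 392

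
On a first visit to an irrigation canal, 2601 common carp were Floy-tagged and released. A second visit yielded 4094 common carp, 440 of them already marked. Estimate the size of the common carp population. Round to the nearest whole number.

The marked fraction in the recapture sample should equal the marked fraction in the population: 440/4094 = 2601/N.
N = (2601 × 4094) / 440 = 10648494 / 440 ≈ 24201.1 → 24201

N ≈ 24,201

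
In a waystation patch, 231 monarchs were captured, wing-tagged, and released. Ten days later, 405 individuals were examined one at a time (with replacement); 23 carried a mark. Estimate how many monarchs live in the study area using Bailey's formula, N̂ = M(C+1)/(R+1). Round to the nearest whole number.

N ≈ 3908

N̂ = 231·(405+1)/(23+1) = 231·406/24 = 93786/24 ≈ 3907.8 → 3908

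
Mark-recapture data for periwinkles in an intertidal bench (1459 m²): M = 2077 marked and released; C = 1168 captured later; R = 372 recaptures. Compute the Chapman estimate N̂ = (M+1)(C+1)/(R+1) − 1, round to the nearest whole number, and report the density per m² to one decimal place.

density ≈ 4.5 periwinkles per m²

N̂ = 2078·1169/373 − 1 = 2429182/373 − 1 ≈ 6511.6 → 6512
Density = N̂ / area = 6512 / 1459 ≈ 4.46 → 4.5 per m²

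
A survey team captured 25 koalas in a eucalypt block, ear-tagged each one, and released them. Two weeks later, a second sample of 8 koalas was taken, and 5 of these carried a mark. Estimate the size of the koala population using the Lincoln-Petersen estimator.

N = 40

The marked fraction in the recapture sample should equal the marked fraction in the population: 5/8 = 25/N.
N = (25 × 8) / 5 = 200 / 5 = 40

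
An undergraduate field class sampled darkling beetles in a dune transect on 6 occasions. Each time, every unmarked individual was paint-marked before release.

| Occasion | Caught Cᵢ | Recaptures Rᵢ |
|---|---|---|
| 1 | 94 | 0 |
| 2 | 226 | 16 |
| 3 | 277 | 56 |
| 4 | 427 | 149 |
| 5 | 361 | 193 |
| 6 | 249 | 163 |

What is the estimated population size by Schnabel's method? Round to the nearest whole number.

N ≈ 1493

Marked at large before each occasion: Mᵢ = Σⱼ<ᵢ (Cⱼ − Rⱼ) → M1=0, M2=94, M3=304, M4=525, M5=803, M6=971
Σ MᵢCᵢ = 0·94 + 94·226 + 304·277 + 525·427 + 803·361 + 971·249 = 0 + 21244 + 84208 + 224175 + 289883 + 241779 = 861289
Σ Rᵢ = 0 + 16 + 56 + 149 + 193 + 163 = 577
N̂ = 861289 / 577 ≈ 1492.7 → 1493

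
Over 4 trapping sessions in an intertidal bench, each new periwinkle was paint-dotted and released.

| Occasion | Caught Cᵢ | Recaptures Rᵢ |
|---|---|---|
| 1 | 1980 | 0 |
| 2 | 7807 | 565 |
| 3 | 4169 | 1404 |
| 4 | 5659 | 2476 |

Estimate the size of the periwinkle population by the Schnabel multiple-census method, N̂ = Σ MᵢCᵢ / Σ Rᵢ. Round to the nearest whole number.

N ≈ 27,388

Marked at large before each occasion: Mᵢ = Σⱼ<ᵢ (Cⱼ − Rⱼ) → M1=0, M2=1980, M3=9222, M4=11987
Σ MᵢCᵢ = 0·1980 + 1980·7807 + 9222·4169 + 11987·5659 = 0 + 15457860 + 38446518 + 67834433 = 121738811
Σ Rᵢ = 0 + 565 + 1404 + 2476 = 4445
N̂ = 121738811 / 4445 ≈ 27387.8 → 27388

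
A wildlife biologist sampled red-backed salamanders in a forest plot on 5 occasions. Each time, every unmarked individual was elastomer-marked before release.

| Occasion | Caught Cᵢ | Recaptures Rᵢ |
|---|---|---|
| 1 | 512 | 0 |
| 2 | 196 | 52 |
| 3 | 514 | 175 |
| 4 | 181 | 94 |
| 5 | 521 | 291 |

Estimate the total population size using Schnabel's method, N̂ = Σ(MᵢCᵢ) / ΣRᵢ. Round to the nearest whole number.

N ≈ 1930

Marked at large before each occasion: Mᵢ = Σⱼ<ᵢ (Cⱼ − Rⱼ) → M1=0, M2=512, M3=656, M4=995, M5=1082
Σ MᵢCᵢ = 0·512 + 512·196 + 656·514 + 995·181 + 1082·521 = 0 + 100352 + 337184 + 180095 + 563722 = 1181353
Σ Rᵢ = 0 + 52 + 175 + 94 + 291 = 612
N̂ = 1181353 / 612 ≈ 1930.3 → 1930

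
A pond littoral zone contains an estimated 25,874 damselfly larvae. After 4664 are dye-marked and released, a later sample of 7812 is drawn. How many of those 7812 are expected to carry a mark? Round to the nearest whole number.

Expected recaptures E[R] = M·C / N.
E[R] = 4664 × 7812 / 25874 = 36435168 / 25874 ≈ 1408.2 → 1408

expected recaptures ≈ 1408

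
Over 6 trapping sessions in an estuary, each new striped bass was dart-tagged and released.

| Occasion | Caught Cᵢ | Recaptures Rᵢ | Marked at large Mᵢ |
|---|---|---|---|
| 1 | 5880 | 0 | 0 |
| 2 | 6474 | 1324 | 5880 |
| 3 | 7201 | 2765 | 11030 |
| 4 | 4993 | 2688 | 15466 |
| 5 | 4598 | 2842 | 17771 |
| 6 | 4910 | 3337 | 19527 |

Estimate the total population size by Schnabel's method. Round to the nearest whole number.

Σ MᵢCᵢ = 0·5880 + 5880·6474 + 11030·7201 + 15466·4993 + 17771·4598 + 19527·4910 = 0 + 38067120 + 79427030 + 77221738 + 81711058 + 95877570 = 372304516
Σ Rᵢ = 0 + 1324 + 2765 + 2688 + 2842 + 3337 = 12956
N̂ = 372304516 / 12956 ≈ 28736.1 → 28736

N ≈ 28,736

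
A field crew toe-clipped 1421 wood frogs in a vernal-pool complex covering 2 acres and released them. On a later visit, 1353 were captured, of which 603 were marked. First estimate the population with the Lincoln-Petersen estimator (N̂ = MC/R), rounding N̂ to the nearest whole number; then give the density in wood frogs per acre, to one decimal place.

N̂ = 1421·1353/603 = 1922613/603 ≈ 3188.4 → 3188
Density = N̂ / area = 3188 / 2 = 1594.0 per acre

density ≈ 1594.0 wood frogs per acre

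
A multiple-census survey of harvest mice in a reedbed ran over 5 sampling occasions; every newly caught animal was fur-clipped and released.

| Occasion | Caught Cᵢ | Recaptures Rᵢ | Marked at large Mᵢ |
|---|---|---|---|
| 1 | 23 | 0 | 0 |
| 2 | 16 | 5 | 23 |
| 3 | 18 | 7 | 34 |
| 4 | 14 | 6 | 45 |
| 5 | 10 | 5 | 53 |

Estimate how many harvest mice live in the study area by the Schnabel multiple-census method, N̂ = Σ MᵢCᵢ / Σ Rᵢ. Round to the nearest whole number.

N ≈ 93

Σ MᵢCᵢ = 0·23 + 23·16 + 34·18 + 45·14 + 53·10 = 0 + 368 + 612 + 630 + 530 = 2140
Σ Rᵢ = 0 + 5 + 7 + 6 + 5 = 23
N̂ = 2140 / 23 ≈ 93.0 → 93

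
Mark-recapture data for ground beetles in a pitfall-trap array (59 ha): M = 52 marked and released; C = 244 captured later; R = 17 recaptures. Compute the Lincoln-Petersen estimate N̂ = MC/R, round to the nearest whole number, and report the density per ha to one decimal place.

N̂ = 52·244/17 = 12688/17 ≈ 746.4 → 746
Density = N̂ / area = 746 / 59 ≈ 12.64 → 12.6 per ha

density ≈ 12.6 ground beetles per ha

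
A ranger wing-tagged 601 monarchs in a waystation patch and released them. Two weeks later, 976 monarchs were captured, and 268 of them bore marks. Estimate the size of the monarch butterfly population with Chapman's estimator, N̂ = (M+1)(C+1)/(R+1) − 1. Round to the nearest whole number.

N ≈ 2185

N̂ = (601+1)(976+1)/(268+1) − 1 = 602·977/269 − 1
= 588154/269 − 1 ≈ 2186.4 − 1 ≈ 2185.4 → 2185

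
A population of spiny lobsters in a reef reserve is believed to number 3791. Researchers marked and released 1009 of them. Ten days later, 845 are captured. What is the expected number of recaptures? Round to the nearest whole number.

expected recaptures ≈ 225

The marked fraction of the population is 1009/3791, so in a sample of 845 expect C·(M/N) marked.
E[R] = 1009 × 845 / 3791 = 852605 / 3791 ≈ 224.9 → 225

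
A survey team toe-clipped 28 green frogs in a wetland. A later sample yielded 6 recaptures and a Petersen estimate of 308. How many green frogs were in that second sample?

From N = M·C/R: C = N·R / M = 308·6 / 28 = 1848 / 28 = 66.

C = 66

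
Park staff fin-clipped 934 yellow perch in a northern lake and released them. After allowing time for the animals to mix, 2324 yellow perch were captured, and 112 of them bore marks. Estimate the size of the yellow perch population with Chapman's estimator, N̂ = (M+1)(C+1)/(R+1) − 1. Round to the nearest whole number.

N̂ = (934+1)(2324+1)/(112+1) − 1 = 935·2325/113 − 1
= 2173875/113 − 1 ≈ 19237.8 − 1 ≈ 19236.8 → 19237

N ≈ 19,237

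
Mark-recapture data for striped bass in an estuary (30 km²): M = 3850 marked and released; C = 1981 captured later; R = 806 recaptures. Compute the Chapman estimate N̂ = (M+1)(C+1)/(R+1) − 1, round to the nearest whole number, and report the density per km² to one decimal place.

N̂ = 3851·1982/807 − 1 = 7632682/807 − 1 ≈ 9457.1 → 9457
Density = N̂ / area = 9457 / 30 ≈ 315.23 → 315.2 per km²

density ≈ 315.2 striped bass per km²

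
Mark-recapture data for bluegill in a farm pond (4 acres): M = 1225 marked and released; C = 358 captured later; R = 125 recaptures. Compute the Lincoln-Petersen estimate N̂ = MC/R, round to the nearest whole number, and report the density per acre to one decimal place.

N̂ = 1225·358/125 = 438550/125 ≈ 3508.4 → 3508
Density = N̂ / area = 3508 / 4 = 877.0 per acre

density ≈ 877.0 bluegill per acre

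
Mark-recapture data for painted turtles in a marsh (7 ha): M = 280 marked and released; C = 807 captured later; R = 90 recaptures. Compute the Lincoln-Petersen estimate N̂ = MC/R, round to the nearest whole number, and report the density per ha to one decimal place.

N̂ = 280·807/90 = 225960/90 ≈ 2510.7 → 2511
Density = N̂ / area = 2511 / 7 ≈ 358.71 → 358.7 per ha

density ≈ 358.7 painted turtles per ha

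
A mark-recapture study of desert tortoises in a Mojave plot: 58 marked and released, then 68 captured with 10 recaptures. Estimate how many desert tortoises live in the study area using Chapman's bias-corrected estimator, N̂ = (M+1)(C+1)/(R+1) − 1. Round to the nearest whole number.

N̂ = (58+1)(68+1)/(10+1) − 1 = 59·69/11 − 1
= 4071/11 − 1 ≈ 370.1 − 1 ≈ 369.1 → 369

N ≈ 369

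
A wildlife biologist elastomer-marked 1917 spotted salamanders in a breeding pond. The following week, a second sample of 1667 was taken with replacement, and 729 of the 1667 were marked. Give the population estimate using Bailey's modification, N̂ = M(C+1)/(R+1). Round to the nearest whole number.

N ≈ 4380

N̂ = 1917·(1667+1)/(729+1) = 1917·1668/730 = 3197556/730 ≈ 4380.2 → 4380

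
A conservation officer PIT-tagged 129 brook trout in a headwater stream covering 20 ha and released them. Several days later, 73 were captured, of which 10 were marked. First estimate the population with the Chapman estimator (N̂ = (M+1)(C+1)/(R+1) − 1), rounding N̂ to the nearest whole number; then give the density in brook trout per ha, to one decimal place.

density ≈ 43.7 brook trout per ha

N̂ = 130·74/11 − 1 = 9620/11 − 1 ≈ 873.5 → 874
Density = N̂ / area = 874 / 20 ≈ 43.70 → 43.7 per ha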